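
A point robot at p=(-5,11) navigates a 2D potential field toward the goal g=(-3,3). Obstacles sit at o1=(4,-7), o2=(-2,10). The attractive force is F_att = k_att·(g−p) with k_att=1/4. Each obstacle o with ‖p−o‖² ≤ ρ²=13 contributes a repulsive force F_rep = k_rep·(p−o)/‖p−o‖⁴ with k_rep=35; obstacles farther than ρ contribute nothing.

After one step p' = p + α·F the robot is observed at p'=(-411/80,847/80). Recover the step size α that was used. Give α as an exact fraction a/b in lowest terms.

α = 1/4

F_att = 1/4·(g−p) = 1/4·(2,-8) = (0.5000,-2.0000)
o1: d²=405 > ρ²=13 → inactive
o2: d²=10 ≤ ρ²=13; F_rep = 35·(-3,1)/10² = (-1.0500,0.3500)
F = F_att + ΣF_rep = (-0.5500,-1.6500)
Δp = p'−p = (-0.1375,-0.4125); α = Δx/Fx = (-11/80) / (-11/20) = 1/4
check: Δy/Fy = (-33/80) / (-33/20) = 1/4 ✓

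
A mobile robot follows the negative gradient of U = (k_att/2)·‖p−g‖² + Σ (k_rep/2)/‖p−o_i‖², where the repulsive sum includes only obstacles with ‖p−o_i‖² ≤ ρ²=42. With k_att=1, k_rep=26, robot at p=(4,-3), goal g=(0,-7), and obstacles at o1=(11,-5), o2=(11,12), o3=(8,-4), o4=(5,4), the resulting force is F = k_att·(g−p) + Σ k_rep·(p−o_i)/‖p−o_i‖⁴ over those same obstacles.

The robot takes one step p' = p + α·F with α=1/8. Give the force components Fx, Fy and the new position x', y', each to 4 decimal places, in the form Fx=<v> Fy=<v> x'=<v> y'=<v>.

Fx=-4.3599 Fy=-3.9100 x'=3.4550 y'=-3.4888

F_att = 1·(g−p) = 1·(-4,-4) = (-4.0000,-4.0000)
o1: d²=53 > ρ²=42 → inactive
o2: d²=274 > ρ²=42 → inactive
o3: d²=17 ≤ ρ²=42; F_rep = 26·(-4,1)/17² = (-0.3599,0.0900)
o4: d²=50 > ρ²=42 → inactive
F = F_att + ΣF_rep = (-4.3599,-3.9100)
p' = p + 1/8·F = (3.4550,-3.4888)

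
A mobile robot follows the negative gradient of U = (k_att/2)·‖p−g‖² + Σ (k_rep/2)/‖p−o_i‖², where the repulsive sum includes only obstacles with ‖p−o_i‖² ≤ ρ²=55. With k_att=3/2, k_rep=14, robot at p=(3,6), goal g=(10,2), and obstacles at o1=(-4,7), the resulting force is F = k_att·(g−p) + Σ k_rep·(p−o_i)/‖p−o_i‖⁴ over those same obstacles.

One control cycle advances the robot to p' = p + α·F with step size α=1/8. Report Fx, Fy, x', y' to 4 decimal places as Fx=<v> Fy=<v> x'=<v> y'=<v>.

Fx=10.5392 Fy=-6.0056 x'=4.3174 y'=5.2493

F_att = 3/2·(g−p) = 3/2·(7,-4) = (10.5000,-6.0000)
o1: d²=50 ≤ ρ²=55; F_rep = 14·(7,-1)/50² = (0.0392,-0.0056)
F = F_att + ΣF_rep = (10.5392,-6.0056)
p' = p + 1/8·F = (4.3174,5.2493)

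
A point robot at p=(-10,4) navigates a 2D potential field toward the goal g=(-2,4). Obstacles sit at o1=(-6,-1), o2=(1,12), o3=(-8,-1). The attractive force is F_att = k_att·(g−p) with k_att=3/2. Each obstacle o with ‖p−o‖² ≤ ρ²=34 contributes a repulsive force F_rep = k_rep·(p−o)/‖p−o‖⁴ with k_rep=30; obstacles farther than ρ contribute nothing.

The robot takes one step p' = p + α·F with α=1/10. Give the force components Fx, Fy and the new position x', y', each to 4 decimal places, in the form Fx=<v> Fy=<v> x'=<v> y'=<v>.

F_att = 3/2·(g−p) = 3/2·(8,0) = (12.0000,0.0000)
o1: d²=41 > ρ²=34 → inactive
o2: d²=185 > ρ²=34 → inactive
o3: d²=29 ≤ ρ²=34; F_rep = 30·(-2,5)/29² = (-0.0713,0.1784)
F = F_att + ΣF_rep = (11.9287,0.1784)
p' = p + 1/10·F = (-8.8071,4.0178)

Fx=11.9287 Fy=0.1784 x'=-8.8071 y'=4.0178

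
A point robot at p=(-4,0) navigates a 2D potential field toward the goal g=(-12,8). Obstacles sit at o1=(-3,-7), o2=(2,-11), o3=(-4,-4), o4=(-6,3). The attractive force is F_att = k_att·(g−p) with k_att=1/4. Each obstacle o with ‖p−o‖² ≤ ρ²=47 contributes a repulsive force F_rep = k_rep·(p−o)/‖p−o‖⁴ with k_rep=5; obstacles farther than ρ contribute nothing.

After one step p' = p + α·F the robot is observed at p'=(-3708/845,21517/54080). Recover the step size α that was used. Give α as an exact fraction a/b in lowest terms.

F_att = 1/4·(g−p) = 1/4·(-8,8) = (-2.0000,2.0000)
o1: d²=50 > ρ²=47 → inactive
o2: d²=157 > ρ²=47 → inactive
o3: d²=16 ≤ ρ²=47; F_rep = 5·(0,4)/16² = (0.0000,0.0781)
o4: d²=13 ≤ ρ²=47; F_rep = 5·(2,-3)/13² = (0.0592,-0.0888)
F = F_att + ΣF_rep = (-1.9408,1.9894)
Δp = p'−p = (-0.3882,0.3979); α = Δx/Fx = (-328/845) / (-328/169) = 1/5
check: Δy/Fy = (21517/54080) / (21517/10816) = 1/5 ✓

α = 1/5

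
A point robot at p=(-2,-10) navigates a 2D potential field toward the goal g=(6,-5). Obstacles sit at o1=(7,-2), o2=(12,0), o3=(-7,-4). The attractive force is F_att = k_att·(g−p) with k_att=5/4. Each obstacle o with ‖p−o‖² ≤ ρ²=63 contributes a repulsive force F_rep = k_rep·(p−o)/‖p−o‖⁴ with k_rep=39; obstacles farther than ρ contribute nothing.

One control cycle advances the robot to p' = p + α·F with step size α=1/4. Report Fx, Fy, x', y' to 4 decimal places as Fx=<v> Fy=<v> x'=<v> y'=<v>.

Fx=10.0524 Fy=6.1871 x'=0.5131 y'=-8.4532

F_att = 5/4·(g−p) = 5/4·(8,5) = (10.0000,6.2500)
o1: d²=145 > ρ²=63 → inactive
o2: d²=296 > ρ²=63 → inactive
o3: d²=61 ≤ ρ²=63; F_rep = 39·(5,-6)/61² = (0.0524,-0.0629)
F = F_att + ΣF_rep = (10.0524,6.1871)
p' = p + 1/4·F = (0.5131,-8.4532)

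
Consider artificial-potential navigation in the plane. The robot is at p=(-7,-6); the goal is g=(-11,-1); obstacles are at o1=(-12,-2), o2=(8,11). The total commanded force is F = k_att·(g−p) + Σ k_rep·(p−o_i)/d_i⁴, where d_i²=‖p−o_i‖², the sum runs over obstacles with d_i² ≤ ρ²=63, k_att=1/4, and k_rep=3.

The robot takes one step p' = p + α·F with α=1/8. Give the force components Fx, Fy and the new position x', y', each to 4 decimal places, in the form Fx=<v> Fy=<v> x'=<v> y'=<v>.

F_att = 1/4·(g−p) = 1/4·(-4,5) = (-1.0000,1.2500)
o1: d²=41 ≤ ρ²=63; F_rep = 3·(5,-4)/41² = (0.0089,-0.0071)
o2: d²=514 > ρ²=63 → inactive
F = F_att + ΣF_rep = (-0.9911,1.2429)
p' = p + 1/8·F = (-7.1239,-5.8446)

Fx=-0.9911 Fy=1.2429 x'=-7.1239 y'=-5.8446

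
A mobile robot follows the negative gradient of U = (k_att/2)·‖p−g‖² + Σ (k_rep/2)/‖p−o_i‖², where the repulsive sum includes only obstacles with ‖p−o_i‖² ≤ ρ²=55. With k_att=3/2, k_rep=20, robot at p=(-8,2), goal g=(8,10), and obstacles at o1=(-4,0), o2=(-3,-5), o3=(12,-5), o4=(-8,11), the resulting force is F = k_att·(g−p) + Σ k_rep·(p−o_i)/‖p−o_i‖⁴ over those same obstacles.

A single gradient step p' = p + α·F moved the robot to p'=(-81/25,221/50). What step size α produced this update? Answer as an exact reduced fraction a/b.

α = 1/5

F_att = 3/2·(g−p) = 3/2·(16,8) = (24.0000,12.0000)
o1: d²=20 ≤ ρ²=55; F_rep = 20·(-4,2)/20² = (-0.2000,0.1000)
o2: d²=74 > ρ²=55 → inactive
o3: d²=449 > ρ²=55 → inactive
o4: d²=81 > ρ²=55 → inactive
F = F_att + ΣF_rep = (23.8000,12.1000)
Δp = p'−p = (4.7600,2.4200); α = Δx/Fx = (119/25) / (119/5) = 1/5
check: Δy/Fy = (121/50) / (121/10) = 1/5 ✓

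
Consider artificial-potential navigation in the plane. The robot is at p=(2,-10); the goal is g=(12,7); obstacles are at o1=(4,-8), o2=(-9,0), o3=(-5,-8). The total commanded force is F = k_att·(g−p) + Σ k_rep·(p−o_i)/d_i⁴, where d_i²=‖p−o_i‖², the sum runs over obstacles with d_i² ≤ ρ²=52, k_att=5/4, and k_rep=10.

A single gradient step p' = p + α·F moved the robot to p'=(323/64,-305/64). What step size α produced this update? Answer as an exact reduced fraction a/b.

F_att = 5/4·(g−p) = 5/4·(10,17) = (12.5000,21.2500)
o1: d²=8 ≤ ρ²=52; F_rep = 10·(-2,-2)/8² = (-0.3125,-0.3125)
o2: d²=221 > ρ²=52 → inactive
o3: d²=53 > ρ²=52 → inactive
F = F_att + ΣF_rep = (12.1875,20.9375)
Δp = p'−p = (3.0469,5.2344); α = Δx/Fx = (195/64) / (195/16) = 1/4
check: Δy/Fy = (335/64) / (335/16) = 1/4 ✓

α = 1/4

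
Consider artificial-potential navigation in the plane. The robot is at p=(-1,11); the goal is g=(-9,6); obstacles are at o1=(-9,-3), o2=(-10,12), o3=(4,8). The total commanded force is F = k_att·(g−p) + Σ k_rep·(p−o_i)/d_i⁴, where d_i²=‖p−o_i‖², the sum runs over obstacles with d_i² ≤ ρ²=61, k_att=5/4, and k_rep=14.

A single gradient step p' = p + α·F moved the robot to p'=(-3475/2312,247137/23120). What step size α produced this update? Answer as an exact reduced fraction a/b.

α = 1/20

F_att = 5/4·(g−p) = 5/4·(-8,-5) = (-10.0000,-6.2500)
o1: d²=260 > ρ²=61 → inactive
o2: d²=82 > ρ²=61 → inactive
o3: d²=34 ≤ ρ²=61; F_rep = 14·(-5,3)/34² = (-0.0606,0.0363)
F = F_att + ΣF_rep = (-10.0606,-6.2137)
Δp = p'−p = (-0.5030,-0.3107); α = Δx/Fx = (-1163/2312) / (-5815/578) = 1/20
check: Δy/Fy = (-7183/23120) / (-7183/1156) = 1/20 ✓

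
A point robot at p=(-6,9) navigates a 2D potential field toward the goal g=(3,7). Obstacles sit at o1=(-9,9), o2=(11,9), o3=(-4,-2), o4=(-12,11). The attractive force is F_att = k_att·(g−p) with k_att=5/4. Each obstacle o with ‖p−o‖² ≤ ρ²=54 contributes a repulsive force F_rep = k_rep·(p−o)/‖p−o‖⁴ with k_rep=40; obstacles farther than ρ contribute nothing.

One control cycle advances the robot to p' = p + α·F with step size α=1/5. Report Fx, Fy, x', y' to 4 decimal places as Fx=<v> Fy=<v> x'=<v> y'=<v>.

Fx=12.8815 Fy=-2.5500 x'=-3.4237 y'=8.4900

F_att = 5/4·(g−p) = 5/4·(9,-2) = (11.2500,-2.5000)
o1: d²=9 ≤ ρ²=54; F_rep = 40·(3,0)/9² = (1.4815,0.0000)
o2: d²=289 > ρ²=54 → inactive
o3: d²=125 > ρ²=54 → inactive
o4: d²=40 ≤ ρ²=54; F_rep = 40·(6,-2)/40² = (0.1500,-0.0500)
F = F_att + ΣF_rep = (12.8815,-2.5500)
p' = p + 1/5·F = (-3.4237,8.4900)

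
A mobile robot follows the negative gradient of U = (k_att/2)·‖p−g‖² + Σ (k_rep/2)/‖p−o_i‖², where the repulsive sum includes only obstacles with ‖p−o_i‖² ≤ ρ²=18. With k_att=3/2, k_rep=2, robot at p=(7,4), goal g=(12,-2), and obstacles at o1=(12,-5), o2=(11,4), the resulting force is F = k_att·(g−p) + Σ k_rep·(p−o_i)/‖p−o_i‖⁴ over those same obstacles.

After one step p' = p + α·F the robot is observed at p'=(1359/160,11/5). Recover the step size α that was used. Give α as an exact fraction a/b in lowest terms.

α = 1/5

F_att = 3/2·(g−p) = 3/2·(5,-6) = (7.5000,-9.0000)
o1: d²=106 > ρ²=18 → inactive
o2: d²=16 ≤ ρ²=18; F_rep = 2·(-4,0)/16² = (-0.0312,0.0000)
F = F_att + ΣF_rep = (7.4688,-9.0000)
Δp = p'−p = (1.4937,-1.8000); α = Δx/Fx = (239/160) / (239/32) = 1/5
check: Δy/Fy = (-9/5) / (-9) = 1/5 ✓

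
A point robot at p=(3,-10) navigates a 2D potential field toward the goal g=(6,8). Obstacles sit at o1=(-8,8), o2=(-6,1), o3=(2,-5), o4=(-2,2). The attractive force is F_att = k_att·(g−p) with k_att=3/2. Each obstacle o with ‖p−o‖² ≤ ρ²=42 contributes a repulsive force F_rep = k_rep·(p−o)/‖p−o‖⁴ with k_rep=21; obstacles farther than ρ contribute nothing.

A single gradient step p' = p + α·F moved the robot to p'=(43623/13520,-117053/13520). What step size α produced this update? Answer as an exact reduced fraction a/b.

F_att = 3/2·(g−p) = 3/2·(3,18) = (4.5000,27.0000)
o1: d²=445 > ρ²=42 → inactive
o2: d²=202 > ρ²=42 → inactive
o3: d²=26 ≤ ρ²=42; F_rep = 21·(1,-5)/26² = (0.0311,-0.1553)
o4: d²=169 > ρ²=42 → inactive
F = F_att + ΣF_rep = (4.5311,26.8447)
Δp = p'−p = (0.2266,1.3422); α = Δx/Fx = (3063/13520) / (3063/676) = 1/20
check: Δy/Fy = (18147/13520) / (18147/676) = 1/20 ✓

α = 1/20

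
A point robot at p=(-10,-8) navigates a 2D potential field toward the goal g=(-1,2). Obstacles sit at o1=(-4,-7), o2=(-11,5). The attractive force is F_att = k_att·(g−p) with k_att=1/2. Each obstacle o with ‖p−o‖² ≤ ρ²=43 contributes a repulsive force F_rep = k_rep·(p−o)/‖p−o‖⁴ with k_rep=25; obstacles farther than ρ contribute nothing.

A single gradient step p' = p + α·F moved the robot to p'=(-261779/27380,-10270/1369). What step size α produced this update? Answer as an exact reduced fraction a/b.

F_att = 1/2·(g−p) = 1/2·(9,10) = (4.5000,5.0000)
o1: d²=37 ≤ ρ²=43; F_rep = 25·(-6,-1)/37² = (-0.1096,-0.0183)
o2: d²=170 > ρ²=43 → inactive
F = F_att + ΣF_rep = (4.3904,4.9817)
Δp = p'−p = (0.4390,0.4982); α = Δx/Fx = (12021/27380) / (12021/2738) = 1/10
check: Δy/Fy = (682/1369) / (6820/1369) = 1/10 ✓

α = 1/10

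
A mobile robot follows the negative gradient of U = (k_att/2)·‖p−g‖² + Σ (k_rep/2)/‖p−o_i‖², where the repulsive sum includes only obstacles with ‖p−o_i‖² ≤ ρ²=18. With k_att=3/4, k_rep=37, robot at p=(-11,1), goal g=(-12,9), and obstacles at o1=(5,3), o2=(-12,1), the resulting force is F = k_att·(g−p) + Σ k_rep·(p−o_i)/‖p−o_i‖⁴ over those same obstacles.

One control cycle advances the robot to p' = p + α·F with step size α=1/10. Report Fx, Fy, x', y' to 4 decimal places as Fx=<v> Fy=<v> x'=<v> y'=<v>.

F_att = 3/4·(g−p) = 3/4·(-1,8) = (-0.7500,6.0000)
o1: d²=260 > ρ²=18 → inactive
o2: d²=1 ≤ ρ²=18; F_rep = 37·(1,0)/1² = (37.0000,0.0000)
F = F_att + ΣF_rep = (36.2500,6.0000)
p' = p + 1/10·F = (-7.3750,1.6000)

Fx=36.2500 Fy=6.0000 x'=-7.3750 y'=1.6000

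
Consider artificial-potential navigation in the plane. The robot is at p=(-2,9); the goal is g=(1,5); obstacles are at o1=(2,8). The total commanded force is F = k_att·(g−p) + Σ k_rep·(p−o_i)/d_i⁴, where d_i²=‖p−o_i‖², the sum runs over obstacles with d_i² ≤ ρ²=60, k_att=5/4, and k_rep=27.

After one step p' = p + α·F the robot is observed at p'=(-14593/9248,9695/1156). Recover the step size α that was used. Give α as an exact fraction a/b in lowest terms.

α = 1/8

F_att = 5/4·(g−p) = 5/4·(3,-4) = (3.7500,-5.0000)
o1: d²=17 ≤ ρ²=60; F_rep = 27·(-4,1)/17² = (-0.3737,0.0934)
F = F_att + ΣF_rep = (3.3763,-4.9066)
Δp = p'−p = (0.4220,-0.6133); α = Δx/Fx = (3903/9248) / (3903/1156) = 1/8
check: Δy/Fy = (-709/1156) / (-1418/289) = 1/8 ✓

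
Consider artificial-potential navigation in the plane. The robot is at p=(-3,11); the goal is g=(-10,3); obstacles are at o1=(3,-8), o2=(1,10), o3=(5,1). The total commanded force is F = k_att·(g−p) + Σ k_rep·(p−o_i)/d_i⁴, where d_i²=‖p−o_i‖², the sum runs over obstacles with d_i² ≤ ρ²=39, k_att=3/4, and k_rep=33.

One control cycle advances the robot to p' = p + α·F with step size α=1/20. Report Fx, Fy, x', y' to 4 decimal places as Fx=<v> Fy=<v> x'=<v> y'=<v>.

Fx=-5.7067 Fy=-5.8858 x'=-3.2853 y'=10.7057

F_att = 3/4·(g−p) = 3/4·(-7,-8) = (-5.2500,-6.0000)
o1: d²=397 > ρ²=39 → inactive
o2: d²=17 ≤ ρ²=39; F_rep = 33·(-4,1)/17² = (-0.4567,0.1142)
o3: d²=164 > ρ²=39 → inactive
F = F_att + ΣF_rep = (-5.7067,-5.8858)
p' = p + 1/20·F = (-3.2853,10.7057)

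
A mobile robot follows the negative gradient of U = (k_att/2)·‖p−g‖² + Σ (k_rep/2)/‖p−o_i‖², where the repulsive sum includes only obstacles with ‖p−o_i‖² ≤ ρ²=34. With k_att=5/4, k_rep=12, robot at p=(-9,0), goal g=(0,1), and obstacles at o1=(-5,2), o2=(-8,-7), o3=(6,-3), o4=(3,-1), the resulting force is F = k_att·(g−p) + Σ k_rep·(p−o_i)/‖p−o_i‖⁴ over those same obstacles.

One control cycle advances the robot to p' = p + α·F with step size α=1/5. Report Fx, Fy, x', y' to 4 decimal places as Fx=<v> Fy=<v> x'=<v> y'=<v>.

Fx=11.1300 Fy=1.1900 x'=-6.7740 y'=0.2380

F_att = 5/4·(g−p) = 5/4·(9,1) = (11.2500,1.2500)
o1: d²=20 ≤ ρ²=34; F_rep = 12·(-4,-2)/20² = (-0.1200,-0.0600)
o2: d²=50 > ρ²=34 → inactive
o3: d²=234 > ρ²=34 → inactive
o4: d²=145 > ρ²=34 → inactive
F = F_att + ΣF_rep = (11.1300,1.1900)
p' = p + 1/5·F = (-6.7740,0.2380)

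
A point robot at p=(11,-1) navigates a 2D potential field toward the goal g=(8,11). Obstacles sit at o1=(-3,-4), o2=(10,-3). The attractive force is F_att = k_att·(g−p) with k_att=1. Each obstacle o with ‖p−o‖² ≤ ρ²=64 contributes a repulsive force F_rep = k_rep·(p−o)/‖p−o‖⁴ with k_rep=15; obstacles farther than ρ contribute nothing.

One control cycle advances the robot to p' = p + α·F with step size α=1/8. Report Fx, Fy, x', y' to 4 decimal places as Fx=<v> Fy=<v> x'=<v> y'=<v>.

Fx=-2.4000 Fy=13.2000 x'=10.7000 y'=0.6500

F_att = 1·(g−p) = 1·(-3,12) = (-3.0000,12.0000)
o1: d²=205 > ρ²=64 → inactive
o2: d²=5 ≤ ρ²=64; F_rep = 15·(1,2)/5² = (0.6000,1.2000)
F = F_att + ΣF_rep = (-2.4000,13.2000)
p' = p + 1/8·F = (10.7000,0.6500)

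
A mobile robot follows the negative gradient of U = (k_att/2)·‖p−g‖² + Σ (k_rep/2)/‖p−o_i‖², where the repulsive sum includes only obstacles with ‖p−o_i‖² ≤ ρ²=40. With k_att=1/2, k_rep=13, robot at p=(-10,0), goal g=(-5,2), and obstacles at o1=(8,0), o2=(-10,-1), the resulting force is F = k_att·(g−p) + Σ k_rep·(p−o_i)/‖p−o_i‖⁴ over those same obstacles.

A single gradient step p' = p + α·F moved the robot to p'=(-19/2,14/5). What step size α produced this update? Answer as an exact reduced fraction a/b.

F_att = 1/2·(g−p) = 1/2·(5,2) = (2.5000,1.0000)
o1: d²=324 > ρ²=40 → inactive
o2: d²=1 ≤ ρ²=40; F_rep = 13·(0,1)/1² = (0.0000,13.0000)
F = F_att + ΣF_rep = (2.5000,14.0000)
Δp = p'−p = (0.5000,2.8000); α = Δx/Fx = (1/2) / (5/2) = 1/5
check: Δy/Fy = (14/5) / (14) = 1/5 ✓

α = 1/5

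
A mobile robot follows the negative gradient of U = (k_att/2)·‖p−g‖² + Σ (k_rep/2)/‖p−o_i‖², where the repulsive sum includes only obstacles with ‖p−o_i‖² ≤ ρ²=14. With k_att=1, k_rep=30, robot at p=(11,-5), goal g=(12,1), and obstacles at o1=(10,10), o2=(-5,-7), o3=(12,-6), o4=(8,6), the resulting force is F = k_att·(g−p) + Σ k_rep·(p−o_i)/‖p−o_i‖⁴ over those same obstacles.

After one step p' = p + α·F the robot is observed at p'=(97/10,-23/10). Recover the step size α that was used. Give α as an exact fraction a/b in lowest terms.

F_att = 1·(g−p) = 1·(1,6) = (1.0000,6.0000)
o1: d²=226 > ρ²=14 → inactive
o2: d²=260 > ρ²=14 → inactive
o3: d²=2 ≤ ρ²=14; F_rep = 30·(-1,1)/2² = (-7.5000,7.5000)
o4: d²=130 > ρ²=14 → inactive
F = F_att + ΣF_rep = (-6.5000,13.5000)
Δp = p'−p = (-1.3000,2.7000); α = Δx/Fx = (-13/10) / (-13/2) = 1/5
check: Δy/Fy = (27/10) / (27/2) = 1/5 ✓

α = 1/5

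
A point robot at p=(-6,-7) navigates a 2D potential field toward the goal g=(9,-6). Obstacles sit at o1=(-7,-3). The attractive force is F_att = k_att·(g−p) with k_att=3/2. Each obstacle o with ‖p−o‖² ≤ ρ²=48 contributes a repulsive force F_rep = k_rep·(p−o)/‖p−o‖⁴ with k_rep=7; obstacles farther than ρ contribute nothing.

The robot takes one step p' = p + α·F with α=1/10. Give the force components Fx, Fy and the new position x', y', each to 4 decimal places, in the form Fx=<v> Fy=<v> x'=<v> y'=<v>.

F_att = 3/2·(g−p) = 3/2·(15,1) = (22.5000,1.5000)
o1: d²=17 ≤ ρ²=48; F_rep = 7·(1,-4)/17² = (0.0242,-0.0969)
F = F_att + ΣF_rep = (22.5242,1.4031)
p' = p + 1/10·F = (-3.7476,-6.8597)

Fx=22.5242 Fy=1.4031 x'=-3.7476 y'=-6.8597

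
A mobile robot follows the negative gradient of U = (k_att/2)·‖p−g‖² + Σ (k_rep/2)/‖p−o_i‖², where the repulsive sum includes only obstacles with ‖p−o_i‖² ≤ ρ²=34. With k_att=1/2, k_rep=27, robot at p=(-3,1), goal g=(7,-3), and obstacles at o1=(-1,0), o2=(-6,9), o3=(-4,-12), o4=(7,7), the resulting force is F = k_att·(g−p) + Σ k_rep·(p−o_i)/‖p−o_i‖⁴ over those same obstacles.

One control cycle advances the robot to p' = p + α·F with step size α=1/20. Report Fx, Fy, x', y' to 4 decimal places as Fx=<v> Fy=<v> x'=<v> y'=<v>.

Fx=2.8400 Fy=-0.9200 x'=-2.8580 y'=0.9540

F_att = 1/2·(g−p) = 1/2·(10,-4) = (5.0000,-2.0000)
o1: d²=5 ≤ ρ²=34; F_rep = 27·(-2,1)/5² = (-2.1600,1.0800)
o2: d²=73 > ρ²=34 → inactive
o3: d²=170 > ρ²=34 → inactive
o4: d²=136 > ρ²=34 → inactive
F = F_att + ΣF_rep = (2.8400,-0.9200)
p' = p + 1/20·F = (-2.8580,0.9540)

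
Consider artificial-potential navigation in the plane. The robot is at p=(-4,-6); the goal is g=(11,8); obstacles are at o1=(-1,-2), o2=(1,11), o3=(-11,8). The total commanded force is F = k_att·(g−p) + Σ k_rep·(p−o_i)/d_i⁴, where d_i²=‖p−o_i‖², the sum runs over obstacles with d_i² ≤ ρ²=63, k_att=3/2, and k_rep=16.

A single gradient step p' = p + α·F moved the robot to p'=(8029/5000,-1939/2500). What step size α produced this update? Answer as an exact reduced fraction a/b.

F_att = 3/2·(g−p) = 3/2·(15,14) = (22.5000,21.0000)
o1: d²=25 ≤ ρ²=63; F_rep = 16·(-3,-4)/25² = (-0.0768,-0.1024)
o2: d²=314 > ρ²=63 → inactive
o3: d²=245 > ρ²=63 → inactive
F = F_att + ΣF_rep = (22.4232,20.8976)
Δp = p'−p = (5.6058,5.2244); α = Δx/Fx = (28029/5000) / (28029/1250) = 1/4
check: Δy/Fy = (13061/2500) / (13061/625) = 1/4 ✓

α = 1/4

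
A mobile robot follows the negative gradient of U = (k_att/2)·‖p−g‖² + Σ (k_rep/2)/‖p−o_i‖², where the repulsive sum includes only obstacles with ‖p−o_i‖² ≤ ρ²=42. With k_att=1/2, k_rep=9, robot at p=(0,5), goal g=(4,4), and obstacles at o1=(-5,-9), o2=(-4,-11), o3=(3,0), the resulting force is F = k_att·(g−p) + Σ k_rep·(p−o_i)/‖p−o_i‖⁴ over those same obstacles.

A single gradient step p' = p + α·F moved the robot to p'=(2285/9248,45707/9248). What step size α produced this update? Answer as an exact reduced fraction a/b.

F_att = 1/2·(g−p) = 1/2·(4,-1) = (2.0000,-0.5000)
o1: d²=221 > ρ²=42 → inactive
o2: d²=272 > ρ²=42 → inactive
o3: d²=34 ≤ ρ²=42; F_rep = 9·(-3,5)/34² = (-0.0234,0.0389)
F = F_att + ΣF_rep = (1.9766,-0.4611)
Δp = p'−p = (0.2471,-0.0576); α = Δx/Fx = (2285/9248) / (2285/1156) = 1/8
check: Δy/Fy = (-533/9248) / (-533/1156) = 1/8 ✓

α = 1/8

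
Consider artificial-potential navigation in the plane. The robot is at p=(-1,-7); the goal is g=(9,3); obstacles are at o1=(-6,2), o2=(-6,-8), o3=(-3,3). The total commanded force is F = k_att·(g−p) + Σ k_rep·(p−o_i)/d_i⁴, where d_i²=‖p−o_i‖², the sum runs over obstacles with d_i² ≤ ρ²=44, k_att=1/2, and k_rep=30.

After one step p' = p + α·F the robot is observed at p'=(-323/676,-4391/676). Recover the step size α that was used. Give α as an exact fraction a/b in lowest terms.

F_att = 1/2·(g−p) = 1/2·(10,10) = (5.0000,5.0000)
o1: d²=106 > ρ²=44 → inactive
o2: d²=26 ≤ ρ²=44; F_rep = 30·(5,1)/26² = (0.2219,0.0444)
o3: d²=104 > ρ²=44 → inactive
F = F_att + ΣF_rep = (5.2219,5.0444)
Δp = p'−p = (0.5222,0.5044); α = Δx/Fx = (353/676) / (1765/338) = 1/10
check: Δy/Fy = (341/676) / (1705/338) = 1/10 ✓

α = 1/10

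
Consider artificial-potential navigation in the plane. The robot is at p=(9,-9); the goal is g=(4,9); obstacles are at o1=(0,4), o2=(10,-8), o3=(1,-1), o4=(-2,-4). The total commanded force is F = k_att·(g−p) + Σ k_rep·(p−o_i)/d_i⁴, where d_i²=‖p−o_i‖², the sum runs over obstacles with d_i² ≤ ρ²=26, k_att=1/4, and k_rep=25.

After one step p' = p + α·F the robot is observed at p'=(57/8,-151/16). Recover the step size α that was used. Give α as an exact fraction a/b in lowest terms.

F_att = 1/4·(g−p) = 1/4·(-5,18) = (-1.2500,4.5000)
o1: d²=250 > ρ²=26 → inactive
o2: d²=2 ≤ ρ²=26; F_rep = 25·(-1,-1)/2² = (-6.2500,-6.2500)
o3: d²=128 > ρ²=26 → inactive
o4: d²=146 > ρ²=26 → inactive
F = F_att + ΣF_rep = (-7.5000,-1.7500)
Δp = p'−p = (-1.8750,-0.4375); α = Δx/Fx = (-15/8) / (-15/2) = 1/4
check: Δy/Fy = (-7/16) / (-7/4) = 1/4 ✓

α = 1/4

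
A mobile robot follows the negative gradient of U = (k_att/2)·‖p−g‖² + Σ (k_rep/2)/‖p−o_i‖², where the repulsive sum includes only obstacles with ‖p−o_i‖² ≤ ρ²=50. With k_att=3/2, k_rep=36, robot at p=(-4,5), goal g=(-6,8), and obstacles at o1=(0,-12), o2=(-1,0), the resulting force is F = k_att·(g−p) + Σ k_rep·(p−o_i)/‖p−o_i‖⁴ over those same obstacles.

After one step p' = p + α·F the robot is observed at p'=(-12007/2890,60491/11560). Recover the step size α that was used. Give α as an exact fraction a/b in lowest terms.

α = 1/20

F_att = 3/2·(g−p) = 3/2·(-2,3) = (-3.0000,4.5000)
o1: d²=305 > ρ²=50 → inactive
o2: d²=34 ≤ ρ²=50; F_rep = 36·(-3,5)/34² = (-0.0934,0.1557)
F = F_att + ΣF_rep = (-3.0934,4.6557)
Δp = p'−p = (-0.1547,0.2328); α = Δx/Fx = (-447/2890) / (-894/289) = 1/20
check: Δy/Fy = (2691/11560) / (2691/578) = 1/20 ✓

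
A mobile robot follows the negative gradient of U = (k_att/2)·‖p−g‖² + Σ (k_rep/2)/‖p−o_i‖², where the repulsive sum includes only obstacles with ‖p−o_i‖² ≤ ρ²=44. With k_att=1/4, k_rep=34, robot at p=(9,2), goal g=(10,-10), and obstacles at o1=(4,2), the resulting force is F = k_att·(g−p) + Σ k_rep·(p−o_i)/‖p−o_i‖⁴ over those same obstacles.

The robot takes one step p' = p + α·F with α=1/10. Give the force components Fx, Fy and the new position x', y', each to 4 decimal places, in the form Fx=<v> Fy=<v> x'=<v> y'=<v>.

Fx=0.5220 Fy=-3.0000 x'=9.0522 y'=1.7000

F_att = 1/4·(g−p) = 1/4·(1,-12) = (0.2500,-3.0000)
o1: d²=25 ≤ ρ²=44; F_rep = 34·(5,0)/25² = (0.2720,0.0000)
F = F_att + ΣF_rep = (0.5220,-3.0000)
p' = p + 1/10·F = (9.0522,1.7000)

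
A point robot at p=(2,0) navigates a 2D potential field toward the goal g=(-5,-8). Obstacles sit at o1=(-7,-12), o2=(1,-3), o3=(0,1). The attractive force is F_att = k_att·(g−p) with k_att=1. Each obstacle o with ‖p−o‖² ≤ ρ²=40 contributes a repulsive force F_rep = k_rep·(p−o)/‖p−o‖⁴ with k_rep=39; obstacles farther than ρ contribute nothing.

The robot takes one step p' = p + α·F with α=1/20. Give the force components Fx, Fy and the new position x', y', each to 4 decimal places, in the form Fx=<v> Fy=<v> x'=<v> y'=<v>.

F_att = 1·(g−p) = 1·(-7,-8) = (-7.0000,-8.0000)
o1: d²=225 > ρ²=40 → inactive
o2: d²=10 ≤ ρ²=40; F_rep = 39·(1,3)/10² = (0.3900,1.1700)
o3: d²=5 ≤ ρ²=40; F_rep = 39·(2,-1)/5² = (3.1200,-1.5600)
F = F_att + ΣF_rep = (-3.4900,-8.3900)
p' = p + 1/20·F = (1.8255,-0.4195)

Fx=-3.4900 Fy=-8.3900 x'=1.8255 y'=-0.4195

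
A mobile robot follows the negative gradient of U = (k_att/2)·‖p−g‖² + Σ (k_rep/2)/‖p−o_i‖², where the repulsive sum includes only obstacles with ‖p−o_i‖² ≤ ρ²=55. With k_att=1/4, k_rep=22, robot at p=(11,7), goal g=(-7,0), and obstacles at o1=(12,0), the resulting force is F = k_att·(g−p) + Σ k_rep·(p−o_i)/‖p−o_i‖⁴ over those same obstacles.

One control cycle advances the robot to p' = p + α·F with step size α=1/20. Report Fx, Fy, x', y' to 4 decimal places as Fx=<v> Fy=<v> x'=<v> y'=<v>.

F_att = 1/4·(g−p) = 1/4·(-18,-7) = (-4.5000,-1.7500)
o1: d²=50 ≤ ρ²=55; F_rep = 22·(-1,7)/50² = (-0.0088,0.0616)
F = F_att + ΣF_rep = (-4.5088,-1.6884)
p' = p + 1/20·F = (10.7746,6.9156)

Fx=-4.5088 Fy=-1.6884 x'=10.7746 y'=6.9156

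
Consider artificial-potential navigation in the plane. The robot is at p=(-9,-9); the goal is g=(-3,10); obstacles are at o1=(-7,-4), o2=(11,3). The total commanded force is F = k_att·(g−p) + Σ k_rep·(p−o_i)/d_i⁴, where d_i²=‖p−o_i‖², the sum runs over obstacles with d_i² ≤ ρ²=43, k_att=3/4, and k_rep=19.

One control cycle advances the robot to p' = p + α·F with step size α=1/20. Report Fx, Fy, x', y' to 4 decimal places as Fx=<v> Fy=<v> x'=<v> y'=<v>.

F_att = 3/4·(g−p) = 3/4·(6,19) = (4.5000,14.2500)
o1: d²=29 ≤ ρ²=43; F_rep = 19·(-2,-5)/29² = (-0.0452,-0.1130)
o2: d²=544 > ρ²=43 → inactive
F = F_att + ΣF_rep = (4.4548,14.1370)
p' = p + 1/20·F = (-8.7773,-8.2931)

Fx=4.4548 Fy=14.1370 x'=-8.7773 y'=-8.2931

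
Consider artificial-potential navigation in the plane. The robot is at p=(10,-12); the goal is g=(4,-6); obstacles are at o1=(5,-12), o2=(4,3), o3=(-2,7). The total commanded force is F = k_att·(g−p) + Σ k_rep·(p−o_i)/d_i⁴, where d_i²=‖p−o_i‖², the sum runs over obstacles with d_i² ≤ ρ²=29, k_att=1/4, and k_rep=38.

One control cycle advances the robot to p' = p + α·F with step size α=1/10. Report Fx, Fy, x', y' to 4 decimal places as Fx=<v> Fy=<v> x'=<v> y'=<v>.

Fx=-1.1960 Fy=1.5000 x'=9.8804 y'=-11.8500

F_att = 1/4·(g−p) = 1/4·(-6,6) = (-1.5000,1.5000)
o1: d²=25 ≤ ρ²=29; F_rep = 38·(5,0)/25² = (0.3040,0.0000)
o2: d²=261 > ρ²=29 → inactive
o3: d²=505 > ρ²=29 → inactive
F = F_att + ΣF_rep = (-1.1960,1.5000)
p' = p + 1/10·F = (9.8804,-11.8500)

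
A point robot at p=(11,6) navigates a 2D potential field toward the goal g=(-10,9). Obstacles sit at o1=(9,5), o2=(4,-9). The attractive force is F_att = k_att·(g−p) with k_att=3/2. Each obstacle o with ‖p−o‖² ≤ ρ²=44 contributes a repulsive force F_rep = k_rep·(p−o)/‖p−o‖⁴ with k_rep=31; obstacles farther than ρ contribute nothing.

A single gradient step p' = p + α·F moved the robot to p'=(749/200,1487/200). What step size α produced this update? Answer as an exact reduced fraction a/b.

F_att = 3/2·(g−p) = 3/2·(-21,3) = (-31.5000,4.5000)
o1: d²=5 ≤ ρ²=44; F_rep = 31·(2,1)/5² = (2.4800,1.2400)
o2: d²=274 > ρ²=44 → inactive
F = F_att + ΣF_rep = (-29.0200,5.7400)
Δp = p'−p = (-7.2550,1.4350); α = Δx/Fx = (-1451/200) / (-1451/50) = 1/4
check: Δy/Fy = (287/200) / (287/50) = 1/4 ✓

α = 1/4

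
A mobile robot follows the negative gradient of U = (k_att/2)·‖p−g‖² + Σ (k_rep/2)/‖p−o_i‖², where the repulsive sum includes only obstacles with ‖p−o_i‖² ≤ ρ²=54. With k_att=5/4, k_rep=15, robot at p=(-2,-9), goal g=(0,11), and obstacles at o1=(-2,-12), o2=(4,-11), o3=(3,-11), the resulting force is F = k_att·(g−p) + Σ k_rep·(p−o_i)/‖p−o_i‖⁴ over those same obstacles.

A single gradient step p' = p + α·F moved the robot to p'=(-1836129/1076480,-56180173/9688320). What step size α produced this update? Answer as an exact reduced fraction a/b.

F_att = 5/4·(g−p) = 5/4·(2,20) = (2.5000,25.0000)
o1: d²=9 ≤ ρ²=54; F_rep = 15·(0,3)/9² = (0.0000,0.5556)
o2: d²=40 ≤ ρ²=54; F_rep = 15·(-6,2)/40² = (-0.0563,0.0187)
o3: d²=29 ≤ ρ²=54; F_rep = 15·(-5,2)/29² = (-0.0892,0.0357)
F = F_att + ΣF_rep = (2.3546,25.6100)
Δp = p'−p = (0.2943,3.2012); α = Δx/Fx = (316831/1076480) / (316831/134560) = 1/8
check: Δy/Fy = (31014707/9688320) / (31014707/1211040) = 1/8 ✓

α = 1/8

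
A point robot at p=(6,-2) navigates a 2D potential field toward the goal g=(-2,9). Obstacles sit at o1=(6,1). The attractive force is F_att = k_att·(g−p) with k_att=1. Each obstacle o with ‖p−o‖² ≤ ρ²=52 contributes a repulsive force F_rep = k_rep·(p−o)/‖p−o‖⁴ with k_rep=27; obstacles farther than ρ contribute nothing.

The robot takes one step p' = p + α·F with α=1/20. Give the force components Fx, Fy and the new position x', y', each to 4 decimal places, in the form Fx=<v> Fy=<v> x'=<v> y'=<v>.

F_att = 1·(g−p) = 1·(-8,11) = (-8.0000,11.0000)
o1: d²=9 ≤ ρ²=52; F_rep = 27·(0,-3)/9² = (0.0000,-1.0000)
F = F_att + ΣF_rep = (-8.0000,10.0000)
p' = p + 1/20·F = (5.6000,-1.5000)

Fx=-8.0000 Fy=10.0000 x'=5.6000 y'=-1.5000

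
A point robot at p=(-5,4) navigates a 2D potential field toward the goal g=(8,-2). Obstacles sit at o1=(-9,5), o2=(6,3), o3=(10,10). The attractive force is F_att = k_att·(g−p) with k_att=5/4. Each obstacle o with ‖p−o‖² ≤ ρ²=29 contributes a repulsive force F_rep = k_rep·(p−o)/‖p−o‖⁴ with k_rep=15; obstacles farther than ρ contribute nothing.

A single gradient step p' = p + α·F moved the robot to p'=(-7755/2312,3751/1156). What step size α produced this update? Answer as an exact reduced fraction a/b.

F_att = 5/4·(g−p) = 5/4·(13,-6) = (16.2500,-7.5000)
o1: d²=17 ≤ ρ²=29; F_rep = 15·(4,-1)/17² = (0.2076,-0.0519)
o2: d²=122 > ρ²=29 → inactive
o3: d²=261 > ρ²=29 → inactive
F = F_att + ΣF_rep = (16.4576,-7.5519)
Δp = p'−p = (1.6458,-0.7552); α = Δx/Fx = (3805/2312) / (19025/1156) = 1/10
check: Δy/Fy = (-873/1156) / (-4365/578) = 1/10 ✓

α = 1/10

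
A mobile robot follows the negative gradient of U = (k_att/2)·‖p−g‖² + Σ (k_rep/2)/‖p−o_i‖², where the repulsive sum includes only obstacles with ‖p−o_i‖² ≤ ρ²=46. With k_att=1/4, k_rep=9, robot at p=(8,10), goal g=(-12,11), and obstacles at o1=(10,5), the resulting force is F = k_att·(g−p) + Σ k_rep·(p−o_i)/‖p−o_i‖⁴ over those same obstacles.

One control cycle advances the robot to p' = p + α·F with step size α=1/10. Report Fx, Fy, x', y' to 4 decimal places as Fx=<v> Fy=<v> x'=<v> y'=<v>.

Fx=-5.0214 Fy=0.3035 x'=7.4979 y'=10.0304

F_att = 1/4·(g−p) = 1/4·(-20,1) = (-5.0000,0.2500)
o1: d²=29 ≤ ρ²=46; F_rep = 9·(-2,5)/29² = (-0.0214,0.0535)
F = F_att + ΣF_rep = (-5.0214,0.3035)
p' = p + 1/10·F = (7.4979,10.0304)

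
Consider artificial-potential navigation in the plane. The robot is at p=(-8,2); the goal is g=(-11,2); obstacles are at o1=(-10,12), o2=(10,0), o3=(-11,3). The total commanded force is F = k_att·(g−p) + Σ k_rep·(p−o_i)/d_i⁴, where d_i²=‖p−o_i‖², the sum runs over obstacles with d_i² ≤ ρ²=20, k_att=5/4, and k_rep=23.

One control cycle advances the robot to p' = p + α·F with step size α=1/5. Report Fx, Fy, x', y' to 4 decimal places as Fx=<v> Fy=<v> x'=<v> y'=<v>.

Fx=-3.0600 Fy=-0.2300 x'=-8.6120 y'=1.9540

F_att = 5/4·(g−p) = 5/4·(-3,0) = (-3.7500,0.0000)
o1: d²=104 > ρ²=20 → inactive
o2: d²=328 > ρ²=20 → inactive
o3: d²=10 ≤ ρ²=20; F_rep = 23·(3,-1)/10² = (0.6900,-0.2300)
F = F_att + ΣF_rep = (-3.0600,-0.2300)
p' = p + 1/5·F = (-8.6120,1.9540)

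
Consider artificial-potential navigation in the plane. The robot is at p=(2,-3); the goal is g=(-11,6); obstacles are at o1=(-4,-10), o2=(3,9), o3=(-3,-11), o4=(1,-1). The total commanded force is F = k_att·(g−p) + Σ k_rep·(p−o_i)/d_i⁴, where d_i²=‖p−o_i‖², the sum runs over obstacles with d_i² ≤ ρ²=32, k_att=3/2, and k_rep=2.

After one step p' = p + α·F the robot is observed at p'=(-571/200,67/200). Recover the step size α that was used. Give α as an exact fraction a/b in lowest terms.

F_att = 3/2·(g−p) = 3/2·(-13,9) = (-19.5000,13.5000)
o1: d²=85 > ρ²=32 → inactive
o2: d²=145 > ρ²=32 → inactive
o3: d²=89 > ρ²=32 → inactive
o4: d²=5 ≤ ρ²=32; F_rep = 2·(1,-2)/5² = (0.0800,-0.1600)
F = F_att + ΣF_rep = (-19.4200,13.3400)
Δp = p'−p = (-4.8550,3.3350); α = Δx/Fx = (-971/200) / (-971/50) = 1/4
check: Δy/Fy = (667/200) / (667/50) = 1/4 ✓

α = 1/4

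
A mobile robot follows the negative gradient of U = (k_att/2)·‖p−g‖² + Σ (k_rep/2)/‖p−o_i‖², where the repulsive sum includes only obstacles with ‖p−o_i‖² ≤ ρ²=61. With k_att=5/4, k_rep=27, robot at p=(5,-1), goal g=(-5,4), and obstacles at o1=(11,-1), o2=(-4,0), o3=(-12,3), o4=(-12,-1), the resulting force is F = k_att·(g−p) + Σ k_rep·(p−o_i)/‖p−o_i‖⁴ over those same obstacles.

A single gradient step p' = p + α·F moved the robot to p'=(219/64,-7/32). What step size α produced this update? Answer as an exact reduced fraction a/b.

F_att = 5/4·(g−p) = 5/4·(-10,5) = (-12.5000,6.2500)
o1: d²=36 ≤ ρ²=61; F_rep = 27·(-6,0)/36² = (-0.1250,0.0000)
o2: d²=82 > ρ²=61 → inactive
o3: d²=305 > ρ²=61 → inactive
o4: d²=289 > ρ²=61 → inactive
F = F_att + ΣF_rep = (-12.6250,6.2500)
Δp = p'−p = (-1.5781,0.7812); α = Δx/Fx = (-101/64) / (-101/8) = 1/8
check: Δy/Fy = (25/32) / (25/4) = 1/8 ✓

α = 1/8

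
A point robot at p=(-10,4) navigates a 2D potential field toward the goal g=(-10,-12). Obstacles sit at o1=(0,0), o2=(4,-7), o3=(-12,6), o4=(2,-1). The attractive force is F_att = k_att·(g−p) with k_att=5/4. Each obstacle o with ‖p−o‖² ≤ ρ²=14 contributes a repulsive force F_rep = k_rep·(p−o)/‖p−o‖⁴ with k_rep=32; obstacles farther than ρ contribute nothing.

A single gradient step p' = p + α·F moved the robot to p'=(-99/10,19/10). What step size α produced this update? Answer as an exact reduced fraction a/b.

α = 1/10

F_att = 5/4·(g−p) = 5/4·(0,-16) = (0.0000,-20.0000)
o1: d²=116 > ρ²=14 → inactive
o2: d²=317 > ρ²=14 → inactive
o3: d²=8 ≤ ρ²=14; F_rep = 32·(2,-2)/8² = (1.0000,-1.0000)
o4: d²=169 > ρ²=14 → inactive
F = F_att + ΣF_rep = (1.0000,-21.0000)
Δp = p'−p = (0.1000,-2.1000); α = Δx/Fx = (1/10) / (1) = 1/10
check: Δy/Fy = (-21/10) / (-21) = 1/10 ✓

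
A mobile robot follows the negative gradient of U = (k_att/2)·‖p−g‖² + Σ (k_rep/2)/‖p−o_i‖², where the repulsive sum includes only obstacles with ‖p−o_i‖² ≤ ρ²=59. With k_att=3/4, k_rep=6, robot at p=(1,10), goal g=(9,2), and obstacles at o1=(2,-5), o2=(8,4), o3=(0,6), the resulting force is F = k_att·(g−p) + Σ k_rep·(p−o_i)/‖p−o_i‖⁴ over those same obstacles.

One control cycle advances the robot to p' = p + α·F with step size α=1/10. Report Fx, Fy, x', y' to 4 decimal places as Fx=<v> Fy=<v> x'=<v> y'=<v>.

Fx=6.0208 Fy=-5.9170 x'=1.6021 y'=9.4083

F_att = 3/4·(g−p) = 3/4·(8,-8) = (6.0000,-6.0000)
o1: d²=226 > ρ²=59 → inactive
o2: d²=85 > ρ²=59 → inactive
o3: d²=17 ≤ ρ²=59; F_rep = 6·(1,4)/17² = (0.0208,0.0830)
F = F_att + ΣF_rep = (6.0208,-5.9170)
p' = p + 1/10·F = (1.6021,9.4083)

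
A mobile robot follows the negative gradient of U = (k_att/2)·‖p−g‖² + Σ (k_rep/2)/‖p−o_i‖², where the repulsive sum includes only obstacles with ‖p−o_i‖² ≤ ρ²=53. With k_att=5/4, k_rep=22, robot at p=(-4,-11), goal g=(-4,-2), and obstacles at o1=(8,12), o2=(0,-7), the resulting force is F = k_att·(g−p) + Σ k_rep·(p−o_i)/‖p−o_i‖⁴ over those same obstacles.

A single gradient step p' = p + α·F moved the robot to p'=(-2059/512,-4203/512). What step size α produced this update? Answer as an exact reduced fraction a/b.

α = 1/4

F_att = 5/4·(g−p) = 5/4·(0,9) = (0.0000,11.2500)
o1: d²=673 > ρ²=53 → inactive
o2: d²=32 ≤ ρ²=53; F_rep = 22·(-4,-4)/32² = (-0.0859,-0.0859)
F = F_att + ΣF_rep = (-0.0859,11.1641)
Δp = p'−p = (-0.0215,2.7910); α = Δx/Fx = (-11/512) / (-11/128) = 1/4
check: Δy/Fy = (1429/512) / (1429/128) = 1/4 ✓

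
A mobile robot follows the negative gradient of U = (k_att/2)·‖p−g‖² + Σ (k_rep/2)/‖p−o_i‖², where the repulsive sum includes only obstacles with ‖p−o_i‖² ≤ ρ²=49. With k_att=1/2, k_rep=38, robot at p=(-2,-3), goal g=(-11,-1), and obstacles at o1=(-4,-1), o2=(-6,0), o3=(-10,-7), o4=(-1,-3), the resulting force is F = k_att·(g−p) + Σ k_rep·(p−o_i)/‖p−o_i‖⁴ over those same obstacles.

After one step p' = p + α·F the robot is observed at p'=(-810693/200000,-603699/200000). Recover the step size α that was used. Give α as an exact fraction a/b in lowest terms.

α = 1/20

F_att = 1/2·(g−p) = 1/2·(-9,2) = (-4.5000,1.0000)
o1: d²=8 ≤ ρ²=49; F_rep = 38·(2,-2)/8² = (1.1875,-1.1875)
o2: d²=25 ≤ ρ²=49; F_rep = 38·(4,-3)/25² = (0.2432,-0.1824)
o3: d²=80 > ρ²=49 → inactive
o4: d²=1 ≤ ρ²=49; F_rep = 38·(-1,0)/1² = (-38.0000,0.0000)
F = F_att + ΣF_rep = (-41.0693,-0.3699)
Δp = p'−p = (-2.0535,-0.0185); α = Δx/Fx = (-410693/200000) / (-410693/10000) = 1/20
check: Δy/Fy = (-3699/200000) / (-3699/10000) = 1/20 ✓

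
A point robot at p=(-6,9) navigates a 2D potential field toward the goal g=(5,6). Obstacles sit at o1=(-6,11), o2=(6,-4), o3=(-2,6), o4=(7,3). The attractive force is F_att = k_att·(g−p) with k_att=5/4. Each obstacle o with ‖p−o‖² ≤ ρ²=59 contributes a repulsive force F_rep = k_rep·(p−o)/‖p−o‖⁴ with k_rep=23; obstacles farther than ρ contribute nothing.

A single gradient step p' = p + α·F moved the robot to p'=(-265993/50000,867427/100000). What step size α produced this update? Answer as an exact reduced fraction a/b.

α = 1/20

F_att = 5/4·(g−p) = 5/4·(11,-3) = (13.7500,-3.7500)
o1: d²=4 ≤ ρ²=59; F_rep = 23·(0,-2)/4² = (0.0000,-2.8750)
o2: d²=313 > ρ²=59 → inactive
o3: d²=25 ≤ ρ²=59; F_rep = 23·(-4,3)/25² = (-0.1472,0.1104)
o4: d²=205 > ρ²=59 → inactive
F = F_att + ΣF_rep = (13.6028,-6.5146)
Δp = p'−p = (0.6801,-0.3257); α = Δx/Fx = (34007/50000) / (34007/2500) = 1/20
check: Δy/Fy = (-32573/100000) / (-32573/5000) = 1/20 ✓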